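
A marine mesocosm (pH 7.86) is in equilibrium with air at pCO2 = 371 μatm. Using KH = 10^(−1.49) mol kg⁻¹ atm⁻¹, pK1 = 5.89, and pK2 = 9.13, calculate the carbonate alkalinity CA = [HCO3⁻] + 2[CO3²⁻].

CA = 1.24 mmol/kg

[CO2*] = KH · pCO2 = 10^(−1.49) × 371×10^-6 = 1.201×10^-5 mol/kg
α₀ = 1/(1 + K1/[H⁺] + K1K2/[H⁺]²) = 1/(1 + 10^+1.97 + 10^+0.70) = 0.01007
DIC = [CO2*]/α₀ = 1.201×10^-5 / 0.01007 = 1.193 mmol/kg
CA = (α₁ + 2α₂)·DIC = (0.9395 + 2×0.05045) × 1.193 = 1.24 mmol/kg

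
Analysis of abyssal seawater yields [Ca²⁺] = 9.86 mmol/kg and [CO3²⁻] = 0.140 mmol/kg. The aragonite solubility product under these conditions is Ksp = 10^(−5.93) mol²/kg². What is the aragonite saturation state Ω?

Ω = 1.17

Ksp = 10^(−5.93) = 1.175×10^-6
Ω = [Ca²⁺][CO3²⁻]/Ksp = (9.86×10^-3)(0.140×10^-3) / 1.175×10^-6 = 1.17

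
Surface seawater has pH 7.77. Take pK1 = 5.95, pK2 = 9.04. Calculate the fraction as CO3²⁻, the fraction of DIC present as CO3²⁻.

α₂ = 0.0502

α₂ = 1 / (1 + [H⁺]/K2 + [H⁺]²/(K1K2)) = 1 / (1 + 10^+1.27 + 10^-0.55)
   = 1 / (1 + 18.621 + 0.28184) = 1/19.903 = 0.05024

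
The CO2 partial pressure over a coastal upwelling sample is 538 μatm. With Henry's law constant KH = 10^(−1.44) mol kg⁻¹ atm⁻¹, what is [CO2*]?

[CO2*] = 19.5 μmol/kg

KH = 10^(−1.44) = 3.631×10^-2 mol kg⁻¹ atm⁻¹
[CO2*] = KH · pCO2 = 3.631×10^-2 × 538×10^-6 atm = 1.95×10^-5 mol/kg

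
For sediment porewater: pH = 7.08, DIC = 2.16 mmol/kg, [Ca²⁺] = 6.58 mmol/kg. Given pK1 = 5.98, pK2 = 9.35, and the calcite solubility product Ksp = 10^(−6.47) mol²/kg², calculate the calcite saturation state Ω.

α₂ = 1 / (1 + [H⁺]/K2 + [H⁺]²/(K1K2)) = 1 / (1 + 10^+2.27 + 10^+1.17)
   = 1 / (1 + 186.21 + 14.791) = 1/202.00 = 0.004951
[CO3²⁻] = α₂ × DIC = 0.004951 × 2.16 = 0.01069 mmol/kg = 10.69 μmol/kg
Ksp = 10^(−6.47) = 3.388×10^-7
Ω = [Ca²⁺][CO3²⁻]/Ksp = (6.58×10^-3)(1.069×10^-5) / 3.388×10^-7 = 0.208

Ω = 0.208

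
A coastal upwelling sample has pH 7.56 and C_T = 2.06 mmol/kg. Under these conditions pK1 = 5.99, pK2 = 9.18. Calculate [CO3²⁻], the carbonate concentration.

α₂ = 1 / (1 + [H⁺]/K2 + [H⁺]²/(K1K2)) = 1 / (1 + 10^+1.62 + 10^+0.05)
   = 1 / (1 + 41.687 + 1.1220) = 1/43.809 = 0.02283
[CO3²⁻] = α₂ × DIC = 0.02283 × 2.06 = 0.0470 mmol/kg

[CO3²⁻] = 0.0470 mmol/kg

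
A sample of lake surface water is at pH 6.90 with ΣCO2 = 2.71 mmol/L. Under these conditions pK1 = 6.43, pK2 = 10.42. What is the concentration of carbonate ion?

α₂ = 1 / (1 + [H⁺]/K2 + [H⁺]²/(K1K2)) = 1 / (1 + 10^+3.52 + 10^+3.05)
   = 1 / (1 + 3311.3 + 1122.0) = 1/4434.3 = 0.0002255
[CO3²⁻] = α₂ × DIC = 0.0002255 × 2.71 = 0.000611 mmol/L = 0.611 μmol/L

[CO3²⁻] = 0.611 μmol/L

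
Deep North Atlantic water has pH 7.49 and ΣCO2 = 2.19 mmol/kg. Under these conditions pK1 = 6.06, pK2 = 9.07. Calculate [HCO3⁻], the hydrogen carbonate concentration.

[HCO3⁻] = 2.06 mmol/kg

α₁ = 1 / (1 + [H⁺]/K1 + K2/[H⁺]) = 1 / (1 + 10^-1.43 + 10^-1.58)
   = 1 / (1 + 0.037154 + 0.026303) = 1/1.0635 = 0.9403
[HCO3⁻] = α₁ × DIC = 0.9403 × 2.19 = 2.06 mmol/kg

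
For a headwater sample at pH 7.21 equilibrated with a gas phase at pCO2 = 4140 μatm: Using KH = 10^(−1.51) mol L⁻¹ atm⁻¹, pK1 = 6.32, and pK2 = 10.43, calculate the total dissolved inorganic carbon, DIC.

[CO2*] = KH · pCO2 = 10^(−1.51) × 4140×10^-6 = 1.279×10^-4 mol/L
α₀ = 1/(1 + K1/[H⁺] + K1K2/[H⁺]²) = 1/(1 + 10^+0.89 + 10^-2.33) = 0.1141
DIC = [CO2*]/α₀ = 1.279×10^-4 / 0.1141 = 1.12 mmol/L

DIC = 1.12 mmol/L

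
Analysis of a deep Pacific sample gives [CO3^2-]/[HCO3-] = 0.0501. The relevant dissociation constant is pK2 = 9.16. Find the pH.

pH = 7.86

From K2 = [H⁺][CO3^2-]/[HCO3-]:  pH = pK2 + log₁₀([CO3^2-]/[HCO3-])
log₁₀(0.0501) = -1.300
pH = 9.16 + (-1.300) = 7.86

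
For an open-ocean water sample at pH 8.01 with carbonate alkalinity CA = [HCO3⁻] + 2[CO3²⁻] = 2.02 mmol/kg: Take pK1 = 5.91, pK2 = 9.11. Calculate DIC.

CA = [HCO3⁻] + 2[CO3²⁻] = (α₁ + 2α₂)·DIC
At pH 8.01: [H⁺]/K1 = 10^-2.10 = 0.0079433, K2/[H⁺] = 10^-1.10 = 0.079433
α₁ = 1/(1 + 0.0079433 + 0.079433) = 1/1.0874 = 0.9196; α₂ = α₁·K2/[H⁺] = 0.07305
α₁ + 2α₂ = 1.0657
DIC = CA / (α₁ + 2α₂) = 2.02 / 1.0657 = 1.90 mmol/kg

DIC = 1.90 mmol/kg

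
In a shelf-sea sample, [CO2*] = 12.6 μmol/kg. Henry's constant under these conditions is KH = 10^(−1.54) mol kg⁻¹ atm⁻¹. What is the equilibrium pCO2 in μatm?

pCO2 = 437 μatm

KH = 10^(−1.54) = 2.884×10^-2 mol kg⁻¹ atm⁻¹
pCO2 = [CO2*]/KH = 12.6×10^-6 / 2.884×10^-2 = 4.37×10^-4 atm = 437 μatm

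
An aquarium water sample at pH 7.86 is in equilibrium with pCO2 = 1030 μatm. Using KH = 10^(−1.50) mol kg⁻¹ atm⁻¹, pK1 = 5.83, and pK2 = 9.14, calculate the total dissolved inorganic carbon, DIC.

[CO2*] = KH · pCO2 = 10^(−1.50) × 1030×10^-6 = 3.257×10^-5 mol/kg
α₀ = 1/(1 + K1/[H⁺] + K1K2/[H⁺]²) = 1/(1 + 10^+2.03 + 10^+0.75) = 0.008789
DIC = [CO2*]/α₀ = 3.257×10^-5 / 0.008789 = 3.71 mmol/kg

DIC = 3.71 mmol/kg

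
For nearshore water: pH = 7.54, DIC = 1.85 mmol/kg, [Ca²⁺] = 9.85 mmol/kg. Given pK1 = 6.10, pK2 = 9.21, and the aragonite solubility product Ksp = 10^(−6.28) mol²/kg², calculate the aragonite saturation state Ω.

Ω = 0.702

α₂ = 1 / (1 + [H⁺]/K2 + [H⁺]²/(K1K2)) = 1 / (1 + 10^+1.67 + 10^+0.23)
   = 1 / (1 + 46.774 + 1.6982) = 1/49.472 = 0.02021
[CO3²⁻] = α₂ × DIC = 0.02021 × 1.85 = 0.03740 mmol/kg
Ksp = 10^(−6.28) = 5.248×10^-7
Ω = [Ca²⁺][CO3²⁻]/Ksp = (9.85×10^-3)(3.740×10^-5) / 5.248×10^-7 = 0.702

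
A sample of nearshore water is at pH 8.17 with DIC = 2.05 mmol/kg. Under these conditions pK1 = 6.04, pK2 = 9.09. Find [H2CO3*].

α₀ = 1 / (1 + K1/[H⁺] + K1K2/[H⁺]²) = 1 / (1 + 10^+2.13 + 10^+1.21)
   = 1 / (1 + 134.90 + 16.218) = 1/152.11 = 0.006574
[CO2*] = α₀ × DIC = 0.006574 × 2.05 = 0.0135 mmol/kg = 13.5 μmol/kg

[CO2*] = 13.5 μmol/kg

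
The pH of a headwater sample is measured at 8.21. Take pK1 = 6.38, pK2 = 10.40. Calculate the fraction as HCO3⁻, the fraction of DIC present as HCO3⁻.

α₁ = 0.979

α₁ = 1 / (1 + [H⁺]/K1 + K2/[H⁺]) = 1 / (1 + 10^-1.83 + 10^-2.19)
   = 1 / (1 + 0.014791 + 0.0064565) = 1/1.0212 = 0.9792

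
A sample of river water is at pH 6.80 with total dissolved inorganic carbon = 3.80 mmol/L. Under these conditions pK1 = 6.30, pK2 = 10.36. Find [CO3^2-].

α₂ = 1 / (1 + [H⁺]/K2 + [H⁺]²/(K1K2)) = 1 / (1 + 10^+3.56 + 10^+3.06)
   = 1 / (1 + 3630.8 + 1148.2) = 1/4779.9 = 0.0002092
[CO3²⁻] = α₂ × DIC = 0.0002092 × 3.80 = 0.000795 mmol/L = 0.795 μmol/L

[CO3²⁻] = 0.795 μmol/L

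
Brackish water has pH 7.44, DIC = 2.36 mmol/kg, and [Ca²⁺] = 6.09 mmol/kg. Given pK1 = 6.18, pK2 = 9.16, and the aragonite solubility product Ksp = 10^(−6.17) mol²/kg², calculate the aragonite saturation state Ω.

α₂ = 1 / (1 + [H⁺]/K2 + [H⁺]²/(K1K2)) = 1 / (1 + 10^+1.72 + 10^+0.46)
   = 1 / (1 + 52.481 + 2.8840) = 1/56.365 = 0.01774
[CO3²⁻] = α₂ × DIC = 0.01774 × 2.36 = 0.04187 mmol/kg
Ksp = 10^(−6.17) = 6.761×10^-7
Ω = [Ca²⁺][CO3²⁻]/Ksp = (6.09×10^-3)(4.187×10^-5) / 6.761×10^-7 = 0.377

Ω = 0.377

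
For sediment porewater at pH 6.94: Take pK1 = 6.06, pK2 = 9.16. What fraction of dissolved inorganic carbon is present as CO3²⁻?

α₂ = 0.00530

α₂ = 1 / (1 + [H⁺]/K2 + [H⁺]²/(K1K2)) = 1 / (1 + 10^+2.22 + 10^+1.34)
   = 1 / (1 + 165.96 + 21.878) = 1/188.84 = 0.005296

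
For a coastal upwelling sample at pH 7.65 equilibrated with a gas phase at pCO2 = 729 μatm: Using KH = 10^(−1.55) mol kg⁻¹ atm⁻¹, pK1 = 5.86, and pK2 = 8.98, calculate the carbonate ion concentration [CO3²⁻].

[CO2*] = KH · pCO2 = 10^(−1.55) × 729×10^-6 = 2.055×10^-5 mol/kg
α₀ = 1/(1 + K1/[H⁺] + K1K2/[H⁺]²) = 1/(1 + 10^+1.79 + 10^+0.46) = 0.01526
DIC = [CO2*]/α₀ = 2.055×10^-5 / 0.01526 = 1.347 mmol/kg
[CO3²⁻] = α₂·DIC; α₂ = 0.04400, so [CO3²⁻] = 0.04400 × 1.347 = 0.0593 mmol/kg

[CO3²⁻] = 0.0593 mmol/kg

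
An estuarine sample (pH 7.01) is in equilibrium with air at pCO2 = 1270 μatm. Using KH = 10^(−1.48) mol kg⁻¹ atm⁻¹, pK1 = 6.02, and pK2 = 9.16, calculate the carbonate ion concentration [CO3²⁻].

[CO3²⁻] = 2.91 μmol/kg

[CO2*] = KH · pCO2 = 10^(−1.48) × 1270×10^-6 = 4.205×10^-5 mol/kg
α₀ = 1/(1 + K1/[H⁺] + K1K2/[H⁺]²) = 1/(1 + 10^+0.99 + 10^-1.16) = 0.09224
DIC = [CO2*]/α₀ = 4.205×10^-5 / 0.09224 = 0.4559 mmol/kg
[CO3²⁻] = α₂·DIC; α₂ = 0.006381, so [CO3²⁻] = 0.006381 × 0.4559 = 0.00291 mmol/kg = 2.91 μmol/kg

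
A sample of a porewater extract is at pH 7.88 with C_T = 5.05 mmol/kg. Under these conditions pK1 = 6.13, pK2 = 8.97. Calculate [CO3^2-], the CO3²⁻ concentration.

α₂ = 1 / (1 + [H⁺]/K2 + [H⁺]²/(K1K2)) = 1 / (1 + 10^+1.09 + 10^-0.66)
   = 1 / (1 + 12.303 + 0.21878) = 1/13.521 = 0.07396
[CO3²⁻] = α₂ × DIC = 0.07396 × 5.05 = 0.373 mmol/kg

[CO3²⁻] = 0.373 mmol/kg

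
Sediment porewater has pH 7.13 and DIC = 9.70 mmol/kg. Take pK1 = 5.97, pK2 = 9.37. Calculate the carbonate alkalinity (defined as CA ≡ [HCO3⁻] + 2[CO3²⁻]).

CA = [HCO3⁻] + 2[CO3²⁻] = (α₁ + 2α₂)·DIC
At pH 7.13: [H⁺]/K1 = 10^-1.16 = 0.069183, K2/[H⁺] = 10^-2.24 = 0.0057544
α₁ = 1/(1 + 0.069183 + 0.0057544) = 1/1.0749 = 0.9303; α₂ = α₁·K2/[H⁺] = 0.005353
α₁ + 2α₂ = 0.9410
CA = 0.9410 × 9.70 = 9.13 mmol/kg

CA = 9.13 mmol/kg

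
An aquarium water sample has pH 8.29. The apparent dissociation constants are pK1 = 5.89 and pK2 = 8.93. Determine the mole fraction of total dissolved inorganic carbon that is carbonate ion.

α₂ = 0.186

α₂ = 1 / (1 + [H⁺]/K2 + [H⁺]²/(K1K2)) = 1 / (1 + 10^+0.64 + 10^-1.76)
   = 1 / (1 + 4.3652 + 0.017378) = 1/5.3825 = 0.1858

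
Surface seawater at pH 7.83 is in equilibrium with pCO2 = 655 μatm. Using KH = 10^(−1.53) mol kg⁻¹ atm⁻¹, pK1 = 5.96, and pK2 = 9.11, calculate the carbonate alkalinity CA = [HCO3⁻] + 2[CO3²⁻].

[CO2*] = KH · pCO2 = 10^(−1.53) × 655×10^-6 = 1.933×10^-5 mol/kg
α₀ = 1/(1 + K1/[H⁺] + K1K2/[H⁺]²) = 1/(1 + 10^+1.87 + 10^+0.59) = 0.01265
DIC = [CO2*]/α₀ = 1.933×10^-5 / 0.01265 = 1.528 mmol/kg
CA = (α₁ + 2α₂)·DIC = (0.9381 + 2×0.04923) × 1.528 = 1.58 mmol/kg

CA = 1.58 mmol/kg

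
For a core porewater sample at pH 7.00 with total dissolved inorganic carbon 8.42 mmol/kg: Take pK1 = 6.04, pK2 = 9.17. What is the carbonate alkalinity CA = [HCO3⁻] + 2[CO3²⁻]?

CA = 7.64 mmol/kg

CA = [HCO3⁻] + 2[CO3²⁻] = (α₁ + 2α₂)·DIC
At pH 7.00: [H⁺]/K1 = 10^-0.96 = 0.10965, K2/[H⁺] = 10^-2.17 = 0.0067608
α₁ = 1/(1 + 0.10965 + 0.0067608) = 1/1.1164 = 0.8957; α₂ = α₁·K2/[H⁺] = 0.006056
α₁ + 2α₂ = 0.9078
CA = 0.9078 × 8.42 = 7.64 mmol/kg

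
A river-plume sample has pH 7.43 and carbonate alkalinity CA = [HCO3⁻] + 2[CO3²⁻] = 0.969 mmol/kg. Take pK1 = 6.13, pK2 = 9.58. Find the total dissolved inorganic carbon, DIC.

DIC = 1.01 mmol/kg

CA = [HCO3⁻] + 2[CO3²⁻] = (α₁ + 2α₂)·DIC
At pH 7.43: [H⁺]/K1 = 10^-1.30 = 0.050119, K2/[H⁺] = 10^-2.15 = 0.0070795
α₁ = 1/(1 + 0.050119 + 0.0070795) = 1/1.0572 = 0.9459; α₂ = α₁·K2/[H⁺] = 0.006696
α₁ + 2α₂ = 0.9593
DIC = CA / (α₁ + 2α₂) = 0.969 / 0.9593 = 1.01 mmol/kg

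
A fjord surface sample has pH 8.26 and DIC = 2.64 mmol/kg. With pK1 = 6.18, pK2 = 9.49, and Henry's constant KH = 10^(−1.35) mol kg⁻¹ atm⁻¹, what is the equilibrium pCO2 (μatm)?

α₀ = 1 / (1 + K1/[H⁺] + K1K2/[H⁺]²) = 1 / (1 + 10^+2.08 + 10^+0.85)
   = 1 / (1 + 120.23 + 7.0795) = 1/128.31 = 0.007794
[CO2*] = α₀ × DIC = 0.007794 × 2.64 = 0.02058 mmol/kg
pCO2 = [CO2*]/KH = 2.058×10^-5 / 4.467×10^-2 = 461 μatm

pCO2 = 461 μatm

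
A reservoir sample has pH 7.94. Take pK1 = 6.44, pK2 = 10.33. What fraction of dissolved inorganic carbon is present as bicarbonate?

α₁ = 0.966

α₁ = 1 / (1 + [H⁺]/K1 + K2/[H⁺]) = 1 / (1 + 10^-1.50 + 10^-2.39)
   = 1 / (1 + 0.031623 + 0.0040738) = 1/1.0357 = 0.9655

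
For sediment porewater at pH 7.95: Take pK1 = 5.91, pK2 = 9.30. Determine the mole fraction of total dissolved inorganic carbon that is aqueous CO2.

α₀ = 1 / (1 + K1/[H⁺] + K1K2/[H⁺]²) = 1 / (1 + 10^+2.04 + 10^+0.69)
   = 1 / (1 + 109.65 + 4.8978) = 1/115.55 = 0.008655

α₀ = 0.00865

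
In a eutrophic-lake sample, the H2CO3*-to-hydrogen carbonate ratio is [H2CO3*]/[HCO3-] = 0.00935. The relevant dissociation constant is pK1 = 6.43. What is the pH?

From K1 = [H⁺][HCO3-]/[H2CO3*]:  pH = pK1 − log₁₀([H2CO3*]/[HCO3-])
log₁₀(0.00935) = -2.029
pH = 6.43 − (-2.029) = 8.46

pH = 8.46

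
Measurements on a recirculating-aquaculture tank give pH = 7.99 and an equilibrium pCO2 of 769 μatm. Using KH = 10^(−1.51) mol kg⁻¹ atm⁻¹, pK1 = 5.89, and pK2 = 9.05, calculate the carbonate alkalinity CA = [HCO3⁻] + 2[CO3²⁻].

CA = 3.51 mmol/kg

[CO2*] = KH · pCO2 = 10^(−1.51) × 769×10^-6 = 2.376×10^-5 mol/kg
α₀ = 1/(1 + K1/[H⁺] + K1K2/[H⁺]²) = 1/(1 + 10^+2.10 + 10^+1.04) = 0.007254
DIC = [CO2*]/α₀ = 2.376×10^-5 / 0.007254 = 3.276 mmol/kg
CA = (α₁ + 2α₂)·DIC = (0.9132 + 2×0.07954) × 3.276 = 3.51 mmol/kg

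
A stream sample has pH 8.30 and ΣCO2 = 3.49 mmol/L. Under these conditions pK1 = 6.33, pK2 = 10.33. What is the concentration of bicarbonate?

α₁ = 1 / (1 + [H⁺]/K1 + K2/[H⁺]) = 1 / (1 + 10^-1.97 + 10^-2.03)
   = 1 / (1 + 0.010715 + 0.0093325) = 1/1.0200 = 0.9803
[HCO3⁻] = α₁ × DIC = 0.9803 × 3.49 = 3.42 mmol/L

[HCO3⁻] = 3.42 mmol/L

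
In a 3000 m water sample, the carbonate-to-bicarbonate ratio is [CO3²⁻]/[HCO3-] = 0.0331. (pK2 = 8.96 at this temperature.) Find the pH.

pH = 7.48

From K2 = [H⁺][CO3²⁻]/[HCO3-]:  pH = pK2 + log₁₀([CO3²⁻]/[HCO3-])
log₁₀(0.0331) = -1.480
pH = 8.96 + (-1.480) = 7.48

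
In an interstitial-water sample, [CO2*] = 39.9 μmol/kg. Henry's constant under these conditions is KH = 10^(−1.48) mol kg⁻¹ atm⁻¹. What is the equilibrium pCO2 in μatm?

KH = 10^(−1.48) = 3.311×10^-2 mol kg⁻¹ atm⁻¹
pCO2 = [CO2*]/KH = 39.9×10^-6 / 3.311×10^-2 = 1.20×10^-3 atm = 1200 μatm

pCO2 = 1200 μatm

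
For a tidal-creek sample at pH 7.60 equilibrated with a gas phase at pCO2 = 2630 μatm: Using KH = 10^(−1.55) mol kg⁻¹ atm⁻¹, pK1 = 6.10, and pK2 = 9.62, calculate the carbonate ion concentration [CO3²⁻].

[CO2*] = KH · pCO2 = 10^(−1.55) × 2630×10^-6 = 7.412×10^-5 mol/kg
α₀ = 1/(1 + K1/[H⁺] + K1K2/[H⁺]²) = 1/(1 + 10^+1.50 + 10^-0.52) = 0.03037
DIC = [CO2*]/α₀ = 7.412×10^-5 / 0.03037 = 2.440 mmol/kg
[CO3²⁻] = α₂·DIC; α₂ = 0.009172, so [CO3²⁻] = 0.009172 × 2.440 = 0.0224 mmol/kg

[CO3²⁻] = 0.0224 mmol/kg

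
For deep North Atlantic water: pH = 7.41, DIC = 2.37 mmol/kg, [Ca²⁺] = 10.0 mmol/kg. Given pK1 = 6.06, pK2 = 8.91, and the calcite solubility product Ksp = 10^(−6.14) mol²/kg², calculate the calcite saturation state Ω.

α₂ = 1 / (1 + [H⁺]/K2 + [H⁺]²/(K1K2)) = 1 / (1 + 10^+1.50 + 10^+0.15)
   = 1 / (1 + 31.623 + 1.4125) = 1/34.035 = 0.02938
[CO3²⁻] = α₂ × DIC = 0.02938 × 2.37 = 0.06963 mmol/kg
Ksp = 10^(−6.14) = 7.244×10^-7
Ω = [Ca²⁺][CO3²⁻]/Ksp = (10.0×10^-3)(6.963×10^-5) / 7.244×10^-7 = 0.961

Ω = 0.961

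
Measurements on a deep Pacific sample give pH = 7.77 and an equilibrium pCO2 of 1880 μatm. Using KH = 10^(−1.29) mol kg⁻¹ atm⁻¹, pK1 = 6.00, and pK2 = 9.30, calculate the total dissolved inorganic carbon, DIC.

DIC = 5.94 mmol/kg

[CO2*] = KH · pCO2 = 10^(−1.29) × 1880×10^-6 = 9.642×10^-5 mol/kg
α₀ = 1/(1 + K1/[H⁺] + K1K2/[H⁺]²) = 1/(1 + 10^+1.77 + 10^+0.24) = 0.01623
DIC = [CO2*]/α₀ = 9.642×10^-5 / 0.01623 = 5.94 mmol/kg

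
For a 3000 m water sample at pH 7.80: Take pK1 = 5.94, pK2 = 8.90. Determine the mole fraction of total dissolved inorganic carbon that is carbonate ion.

α₂ = 1 / (1 + [H⁺]/K2 + [H⁺]²/(K1K2)) = 1 / (1 + 10^+1.10 + 10^-0.76)
   = 1 / (1 + 12.589 + 0.17378) = 1/13.763 = 0.07266

α₂ = 0.0727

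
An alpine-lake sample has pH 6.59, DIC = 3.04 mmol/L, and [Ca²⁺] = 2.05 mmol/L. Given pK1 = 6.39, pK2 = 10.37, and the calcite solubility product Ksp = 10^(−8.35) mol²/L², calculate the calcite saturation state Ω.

α₂ = 1 / (1 + [H⁺]/K2 + [H⁺]²/(K1K2)) = 1 / (1 + 10^+3.78 + 10^+3.58)
   = 1 / (1 + 6025.6 + 3801.9) = 1/9828.5 = 0.0001017
[CO3²⁻] = α₂ × DIC = 0.0001017 × 3.04 = 0.0003093 mmol/L = 0.3093 μmol/L
Ksp = 10^(−8.35) = 4.467×10^-9
Ω = [Ca²⁺][CO3²⁻]/Ksp = (2.05×10^-3)(3.093×10^-7) / 4.467×10^-9 = 0.142

Ω = 0.142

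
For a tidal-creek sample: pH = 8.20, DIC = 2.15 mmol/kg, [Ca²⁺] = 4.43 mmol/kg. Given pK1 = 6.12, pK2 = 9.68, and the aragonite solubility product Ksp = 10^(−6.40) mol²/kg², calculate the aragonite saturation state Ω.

Ω = 0.761

α₂ = 1 / (1 + [H⁺]/K2 + [H⁺]²/(K1K2)) = 1 / (1 + 10^+1.48 + 10^-0.60)
   = 1 / (1 + 30.200 + 0.25119) = 1/31.451 = 0.03180
[CO3²⁻] = α₂ × DIC = 0.03180 × 2.15 = 0.06836 mmol/kg
Ksp = 10^(−6.40) = 3.981×10^-7
Ω = [Ca²⁺][CO3²⁻]/Ksp = (4.43×10^-3)(6.836×10^-5) / 3.981×10^-7 = 0.761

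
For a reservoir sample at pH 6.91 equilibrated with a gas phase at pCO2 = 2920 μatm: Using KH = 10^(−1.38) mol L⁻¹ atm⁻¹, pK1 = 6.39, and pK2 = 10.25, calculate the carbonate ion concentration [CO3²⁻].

[CO2*] = KH · pCO2 = 10^(−1.38) × 2920×10^-6 = 1.217×10^-4 mol/L
α₀ = 1/(1 + K1/[H⁺] + K1K2/[H⁺]²) = 1/(1 + 10^+0.52 + 10^-2.82) = 0.2319
DIC = [CO2*]/α₀ = 1.217×10^-4 / 0.2319 = 0.5250 mmol/L
[CO3²⁻] = α₂·DIC; α₂ = 0.0003509, so [CO3²⁻] = 0.0003509 × 0.5250 = 0.000184 mmol/L = 0.184 μmol/L

[CO3²⁻] = 0.184 μmol/L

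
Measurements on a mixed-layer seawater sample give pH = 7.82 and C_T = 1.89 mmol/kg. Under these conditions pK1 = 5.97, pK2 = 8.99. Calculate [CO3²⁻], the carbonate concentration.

[CO3²⁻] = 0.118 mmol/kg

α₂ = 1 / (1 + [H⁺]/K2 + [H⁺]²/(K1K2)) = 1 / (1 + 10^+1.17 + 10^-0.68)
   = 1 / (1 + 14.791 + 0.20893) = 1/16.000 = 0.06250
[CO3²⁻] = α₂ × DIC = 0.06250 × 1.89 = 0.118 mmol/kg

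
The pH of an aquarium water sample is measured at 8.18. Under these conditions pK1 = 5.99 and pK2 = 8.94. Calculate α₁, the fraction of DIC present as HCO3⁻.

α₁ = 1 / (1 + [H⁺]/K1 + K2/[H⁺]) = 1 / (1 + 10^-2.19 + 10^-0.76)
   = 1 / (1 + 0.0064565 + 0.17378) = 1/1.1802 = 0.8473

α₁ = 0.847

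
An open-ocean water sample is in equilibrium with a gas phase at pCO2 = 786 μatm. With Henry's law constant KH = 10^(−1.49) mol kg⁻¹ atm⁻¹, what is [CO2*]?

KH = 10^(−1.49) = 3.236×10^-2 mol kg⁻¹ atm⁻¹
[CO2*] = KH · pCO2 = 3.236×10^-2 × 786×10^-6 atm = 2.54×10^-5 mol/kg

[CO2*] = 25.4 μmol/kg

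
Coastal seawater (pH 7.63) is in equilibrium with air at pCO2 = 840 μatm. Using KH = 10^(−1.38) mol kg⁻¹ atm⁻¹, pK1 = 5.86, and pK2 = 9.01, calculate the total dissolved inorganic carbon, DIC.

[CO2*] = KH · pCO2 = 10^(−1.38) × 840×10^-6 = 3.502×10^-5 mol/kg
α₀ = 1/(1 + K1/[H⁺] + K1K2/[H⁺]²) = 1/(1 + 10^+1.77 + 10^+0.39) = 0.01604
DIC = [CO2*]/α₀ = 3.502×10^-5 / 0.01604 = 2.18 mmol/kg

DIC = 2.18 mmol/kg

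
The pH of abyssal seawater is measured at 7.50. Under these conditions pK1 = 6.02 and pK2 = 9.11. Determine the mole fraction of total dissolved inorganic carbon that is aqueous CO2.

α₀ = 0.0313

α₀ = 1 / (1 + K1/[H⁺] + K1K2/[H⁺]²) = 1 / (1 + 10^+1.48 + 10^-0.13)
   = 1 / (1 + 30.200 + 0.74131) = 1/31.941 = 0.03131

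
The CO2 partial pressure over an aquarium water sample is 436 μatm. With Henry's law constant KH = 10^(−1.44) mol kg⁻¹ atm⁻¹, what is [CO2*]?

[CO2*] = 15.8 μmol/kg

KH = 10^(−1.44) = 3.631×10^-2 mol kg⁻¹ atm⁻¹
[CO2*] = KH · pCO2 = 3.631×10^-2 × 436×10^-6 atm = 1.58×10^-5 mol/kg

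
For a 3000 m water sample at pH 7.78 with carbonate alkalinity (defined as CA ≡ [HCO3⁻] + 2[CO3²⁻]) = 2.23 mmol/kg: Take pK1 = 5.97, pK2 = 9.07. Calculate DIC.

DIC = 2.16 mmol/kg

CA = [HCO3⁻] + 2[CO3²⁻] = (α₁ + 2α₂)·DIC
At pH 7.78: [H⁺]/K1 = 10^-1.81 = 0.015488, K2/[H⁺] = 10^-1.29 = 0.051286
α₁ = 1/(1 + 0.015488 + 0.051286) = 1/1.0668 = 0.9374; α₂ = α₁·K2/[H⁺] = 0.04808
α₁ + 2α₂ = 1.0336
DIC = CA / (α₁ + 2α₂) = 2.23 / 1.0336 = 2.16 mmol/kg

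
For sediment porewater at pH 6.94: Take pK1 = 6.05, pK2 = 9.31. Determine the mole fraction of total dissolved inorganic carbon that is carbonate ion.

α₂ = 0.00376

α₂ = 1 / (1 + [H⁺]/K2 + [H⁺]²/(K1K2)) = 1 / (1 + 10^+2.37 + 10^+1.48)
   = 1 / (1 + 234.42 + 30.200) = 1/265.62 = 0.003765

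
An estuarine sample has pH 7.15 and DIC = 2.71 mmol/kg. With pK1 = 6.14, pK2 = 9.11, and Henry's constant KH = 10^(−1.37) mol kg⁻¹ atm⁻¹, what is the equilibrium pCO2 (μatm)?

pCO2 = 5600 μatm

α₀ = 1 / (1 + K1/[H⁺] + K1K2/[H⁺]²) = 1 / (1 + 10^+1.01 + 10^-0.95)
   = 1 / (1 + 10.233 + 0.11220) = 1/11.345 = 0.08814
[CO2*] = α₀ × DIC = 0.08814 × 2.71 = 0.2389 mmol/kg
pCO2 = [CO2*]/KH = 2.389×10^-4 / 4.266×10^-2 = 5600 μatm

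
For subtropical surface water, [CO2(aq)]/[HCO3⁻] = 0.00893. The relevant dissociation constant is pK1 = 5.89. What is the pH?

From K1 = [H⁺][HCO3⁻]/[CO2(aq)]:  pH = pK1 − log₁₀([CO2(aq)]/[HCO3⁻])
log₁₀(0.00893) = -2.049
pH = 5.89 − (-2.049) = 7.94

pH = 7.94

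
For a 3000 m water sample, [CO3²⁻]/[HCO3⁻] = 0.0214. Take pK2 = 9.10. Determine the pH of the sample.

From K2 = [H⁺][CO3²⁻]/[HCO3⁻]:  pH = pK2 + log₁₀([CO3²⁻]/[HCO3⁻])
log₁₀(0.0214) = -1.670
pH = 9.10 + (-1.670) = 7.43

pH = 7.43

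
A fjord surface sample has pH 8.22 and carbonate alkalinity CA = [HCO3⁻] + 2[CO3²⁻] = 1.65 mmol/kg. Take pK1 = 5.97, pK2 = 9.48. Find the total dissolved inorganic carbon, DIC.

DIC = 1.58 mmol/kg

CA = [HCO3⁻] + 2[CO3²⁻] = (α₁ + 2α₂)·DIC
At pH 8.22: [H⁺]/K1 = 10^-2.25 = 0.0056234, K2/[H⁺] = 10^-1.26 = 0.054954
α₁ = 1/(1 + 0.0056234 + 0.054954) = 1/1.0606 = 0.9429; α₂ = α₁·K2/[H⁺] = 0.05182
α₁ + 2α₂ = 1.0465
DIC = CA / (α₁ + 2α₂) = 1.65 / 1.0465 = 1.58 mmol/kg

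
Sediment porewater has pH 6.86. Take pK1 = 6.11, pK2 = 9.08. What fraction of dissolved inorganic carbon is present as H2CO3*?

α₀ = 0.150

α₀ = 1 / (1 + K1/[H⁺] + K1K2/[H⁺]²) = 1 / (1 + 10^+0.75 + 10^-1.47)
   = 1 / (1 + 5.6234 + 0.033884) = 1/6.6573 = 0.1502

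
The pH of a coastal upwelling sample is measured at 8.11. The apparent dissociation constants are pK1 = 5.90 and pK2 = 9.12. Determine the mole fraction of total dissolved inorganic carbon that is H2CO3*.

α₀ = 1 / (1 + K1/[H⁺] + K1K2/[H⁺]²) = 1 / (1 + 10^+2.21 + 10^+1.20)
   = 1 / (1 + 162.18 + 15.849) = 1/179.03 = 0.005586

α₀ = 0.00559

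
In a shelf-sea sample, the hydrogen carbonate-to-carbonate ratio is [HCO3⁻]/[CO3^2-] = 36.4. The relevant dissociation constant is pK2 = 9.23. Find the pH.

pH = 7.67

From K2 = [H⁺][CO3^2-]/[HCO3⁻]:  pH = pK2 − log₁₀([HCO3⁻]/[CO3^2-])
log₁₀(36.4) = +1.561
pH = 9.23 − (+1.561) = 7.67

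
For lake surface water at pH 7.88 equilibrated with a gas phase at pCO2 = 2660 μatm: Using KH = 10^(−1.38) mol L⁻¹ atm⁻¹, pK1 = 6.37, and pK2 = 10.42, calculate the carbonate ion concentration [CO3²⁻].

[CO2*] = KH · pCO2 = 10^(−1.38) × 2660×10^-6 = 1.109×10^-4 mol/L
α₀ = 1/(1 + K1/[H⁺] + K1K2/[H⁺]²) = 1/(1 + 10^+1.51 + 10^-1.03) = 0.02989
DIC = [CO2*]/α₀ = 1.109×10^-4 / 0.02989 = 3.709 mmol/L
[CO3²⁻] = α₂·DIC; α₂ = 0.002790, so [CO3²⁻] = 0.002790 × 3.709 = 0.0103 mmol/L = 10.3 μmol/L

[CO3²⁻] = 10.3 μmol/L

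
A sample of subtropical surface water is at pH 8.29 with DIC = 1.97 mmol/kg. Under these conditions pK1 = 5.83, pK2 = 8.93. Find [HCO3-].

[HCO3⁻] = 1.60 mmol/kg

α₁ = 1 / (1 + [H⁺]/K1 + K2/[H⁺]) = 1 / (1 + 10^-2.46 + 10^-0.64)
   = 1 / (1 + 0.0034674 + 0.22909) = 1/1.2326 = 0.8113
[HCO3⁻] = α₁ × DIC = 0.8113 × 1.97 = 1.60 mmol/kg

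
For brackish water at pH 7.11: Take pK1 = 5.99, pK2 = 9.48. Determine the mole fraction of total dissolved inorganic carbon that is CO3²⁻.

α₂ = 1 / (1 + [H⁺]/K2 + [H⁺]²/(K1K2)) = 1 / (1 + 10^+2.37 + 10^+1.25)
   = 1 / (1 + 234.42 + 17.783) = 1/253.21 = 0.003949

α₂ = 0.00395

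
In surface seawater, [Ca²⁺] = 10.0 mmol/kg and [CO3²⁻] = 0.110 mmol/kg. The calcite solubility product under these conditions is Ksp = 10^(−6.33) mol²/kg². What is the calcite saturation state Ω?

Ω = 2.35

Ksp = 10^(−6.33) = 4.677×10^-7
Ω = [Ca²⁺][CO3²⁻]/Ksp = (10.0×10^-3)(0.110×10^-3) / 4.677×10^-7 = 2.35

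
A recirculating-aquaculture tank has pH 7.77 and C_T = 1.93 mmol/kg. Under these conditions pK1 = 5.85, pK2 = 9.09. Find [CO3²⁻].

[CO3²⁻] = 0.0872 mmol/kg

α₂ = 1 / (1 + [H⁺]/K2 + [H⁺]²/(K1K2)) = 1 / (1 + 10^+1.32 + 10^-0.60)
   = 1 / (1 + 20.893 + 0.25119) = 1/22.144 = 0.04516
[CO3²⁻] = α₂ × DIC = 0.04516 × 1.93 = 0.0872 mmol/kg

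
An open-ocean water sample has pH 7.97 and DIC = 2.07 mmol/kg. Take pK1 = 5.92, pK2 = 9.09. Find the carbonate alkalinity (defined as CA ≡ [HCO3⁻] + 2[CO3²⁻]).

CA = 2.20 mmol/kg

CA = [HCO3⁻] + 2[CO3²⁻] = (α₁ + 2α₂)·DIC
At pH 7.97: [H⁺]/K1 = 10^-2.05 = 0.0089125, K2/[H⁺] = 10^-1.12 = 0.075858
α₁ = 1/(1 + 0.0089125 + 0.075858) = 1/1.0848 = 0.9219; α₂ = α₁·K2/[H⁺] = 0.06993
α₁ + 2α₂ = 1.0617
CA = 1.0617 × 2.07 = 2.20 mmol/kg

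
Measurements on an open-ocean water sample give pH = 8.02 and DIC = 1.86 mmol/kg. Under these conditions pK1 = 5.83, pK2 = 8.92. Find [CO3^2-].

α₂ = 1 / (1 + [H⁺]/K2 + [H⁺]²/(K1K2)) = 1 / (1 + 10^+0.90 + 10^-1.29)
   = 1 / (1 + 7.9433 + 0.051286) = 1/8.9946 = 0.1112
[CO3²⁻] = α₂ × DIC = 0.1112 × 1.86 = 0.207 mmol/kg

[CO3²⁻] = 0.207 mmol/kg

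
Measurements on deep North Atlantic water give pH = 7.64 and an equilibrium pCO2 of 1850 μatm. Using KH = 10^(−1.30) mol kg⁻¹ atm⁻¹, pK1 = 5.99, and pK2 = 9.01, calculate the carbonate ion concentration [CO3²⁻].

[CO3²⁻] = 0.177 mmol/kg

[CO2*] = KH · pCO2 = 10^(−1.30) × 1850×10^-6 = 9.272×10^-5 mol/kg
α₀ = 1/(1 + K1/[H⁺] + K1K2/[H⁺]²) = 1/(1 + 10^+1.65 + 10^+0.28) = 0.02102
DIC = [CO2*]/α₀ = 9.272×10^-5 / 0.02102 = 4.411 mmol/kg
[CO3²⁻] = α₂·DIC; α₂ = 0.04005, so [CO3²⁻] = 0.04005 × 4.411 = 0.177 mmol/kg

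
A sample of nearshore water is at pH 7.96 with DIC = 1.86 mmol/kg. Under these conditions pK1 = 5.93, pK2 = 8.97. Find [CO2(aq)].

[CO2*] = 15.7 μmol/kg

α₀ = 1 / (1 + K1/[H⁺] + K1K2/[H⁺]²) = 1 / (1 + 10^+2.03 + 10^+1.02)
   = 1 / (1 + 107.15 + 10.471) = 1/118.62 = 0.008430
[CO2*] = α₀ × DIC = 0.008430 × 1.86 = 0.0157 mmol/kg = 15.7 μmol/kg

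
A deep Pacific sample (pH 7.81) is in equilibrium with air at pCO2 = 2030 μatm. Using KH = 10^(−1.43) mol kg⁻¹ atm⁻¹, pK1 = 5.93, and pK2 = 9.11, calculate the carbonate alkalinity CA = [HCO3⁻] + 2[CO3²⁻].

[CO2*] = KH · pCO2 = 10^(−1.43) × 2030×10^-6 = 7.542×10^-5 mol/kg
α₀ = 1/(1 + K1/[H⁺] + K1K2/[H⁺]²) = 1/(1 + 10^+1.88 + 10^+0.58) = 0.01240
DIC = [CO2*]/α₀ = 7.542×10^-5 / 0.01240 = 6.083 mmol/kg
CA = (α₁ + 2α₂)·DIC = (0.9405 + 2×0.04714) × 6.083 = 6.29 mmol/kg

CA = 6.29 mmol/kg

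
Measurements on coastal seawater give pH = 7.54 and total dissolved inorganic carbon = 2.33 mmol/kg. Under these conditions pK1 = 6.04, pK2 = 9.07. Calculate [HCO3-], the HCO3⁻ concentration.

[HCO3⁻] = 2.20 mmol/kg

α₁ = 1 / (1 + [H⁺]/K1 + K2/[H⁺]) = 1 / (1 + 10^-1.50 + 10^-1.53)
   = 1 / (1 + 0.031623 + 0.029512) = 1/1.0611 = 0.9424
[HCO3⁻] = α₁ × DIC = 0.9424 × 2.33 = 2.20 mmol/kg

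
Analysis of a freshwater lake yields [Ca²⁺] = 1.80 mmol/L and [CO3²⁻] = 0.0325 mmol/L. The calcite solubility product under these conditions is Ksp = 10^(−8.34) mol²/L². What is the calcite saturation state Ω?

Ksp = 10^(−8.34) = 4.571×10^-9
Ω = [Ca²⁺][CO3²⁻]/Ksp = (1.80×10^-3)(0.0325×10^-3) / 4.571×10^-9 = 12.8

Ω = 12.8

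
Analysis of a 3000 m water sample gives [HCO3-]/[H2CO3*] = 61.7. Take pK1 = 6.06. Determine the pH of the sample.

From K1 = [H⁺][HCO3-]/[H2CO3*]:  pH = pK1 + log₁₀([HCO3-]/[H2CO3*])
log₁₀(61.7) = +1.790
pH = 6.06 + (+1.790) = 7.85

pH = 7.85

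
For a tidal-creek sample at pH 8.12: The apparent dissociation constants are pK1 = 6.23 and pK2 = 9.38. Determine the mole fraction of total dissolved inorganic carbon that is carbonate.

α₂ = 0.0515

α₂ = 1 / (1 + [H⁺]/K2 + [H⁺]²/(K1K2)) = 1 / (1 + 10^+1.26 + 10^-0.63)
   = 1 / (1 + 18.197 + 0.23442) = 1/19.431 = 0.05146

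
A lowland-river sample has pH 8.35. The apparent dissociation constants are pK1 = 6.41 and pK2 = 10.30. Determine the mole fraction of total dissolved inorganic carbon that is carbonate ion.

α₂ = 1 / (1 + [H⁺]/K2 + [H⁺]²/(K1K2)) = 1 / (1 + 10^+1.95 + 10^+0.01)
   = 1 / (1 + 89.125 + 1.0233) = 1/91.148 = 0.01097

α₂ = 0.0110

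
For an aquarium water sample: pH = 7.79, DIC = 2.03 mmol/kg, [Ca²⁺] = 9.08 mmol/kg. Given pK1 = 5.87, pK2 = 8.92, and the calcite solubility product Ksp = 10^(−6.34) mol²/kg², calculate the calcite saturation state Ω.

Ω = 2.75

α₂ = 1 / (1 + [H⁺]/K2 + [H⁺]²/(K1K2)) = 1 / (1 + 10^+1.13 + 10^-0.79)
   = 1 / (1 + 13.490 + 0.16218) = 1/14.652 = 0.06825
[CO3²⁻] = α₂ × DIC = 0.06825 × 2.03 = 0.1385 mmol/kg
Ksp = 10^(−6.34) = 4.571×10^-7
Ω = [Ca²⁺][CO3²⁻]/Ksp = (9.08×10^-3)(1.385×10^-4) / 4.571×10^-7 = 2.75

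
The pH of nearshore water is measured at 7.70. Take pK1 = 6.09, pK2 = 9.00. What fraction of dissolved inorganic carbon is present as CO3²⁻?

α₂ = 1 / (1 + [H⁺]/K2 + [H⁺]²/(K1K2)) = 1 / (1 + 10^+1.30 + 10^-0.31)
   = 1 / (1 + 19.953 + 0.48978) = 1/21.442 = 0.04664

α₂ = 0.0466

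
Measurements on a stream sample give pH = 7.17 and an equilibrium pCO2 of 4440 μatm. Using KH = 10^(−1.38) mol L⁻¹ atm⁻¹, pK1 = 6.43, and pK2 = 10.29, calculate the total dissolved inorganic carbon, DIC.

[CO2*] = KH · pCO2 = 10^(−1.38) × 4440×10^-6 = 1.851×10^-4 mol/L
α₀ = 1/(1 + K1/[H⁺] + K1K2/[H⁺]²) = 1/(1 + 10^+0.74 + 10^-2.38) = 0.1539
DIC = [CO2*]/α₀ = 1.851×10^-4 / 0.1539 = 1.20 mmol/L

DIC = 1.20 mmol/L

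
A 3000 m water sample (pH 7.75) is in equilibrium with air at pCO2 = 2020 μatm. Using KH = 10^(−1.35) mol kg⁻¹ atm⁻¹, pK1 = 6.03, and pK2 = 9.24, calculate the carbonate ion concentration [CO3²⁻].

[CO2*] = KH · pCO2 = 10^(−1.35) × 2020×10^-6 = 9.023×10^-5 mol/kg
α₀ = 1/(1 + K1/[H⁺] + K1K2/[H⁺]²) = 1/(1 + 10^+1.72 + 10^+0.23) = 0.01812
DIC = [CO2*]/α₀ = 9.023×10^-5 / 0.01812 = 4.979 mmol/kg
[CO3²⁻] = α₂·DIC; α₂ = 0.03078, so [CO3²⁻] = 0.03078 × 4.979 = 0.153 mmol/kg

[CO3²⁻] = 0.153 mmol/kg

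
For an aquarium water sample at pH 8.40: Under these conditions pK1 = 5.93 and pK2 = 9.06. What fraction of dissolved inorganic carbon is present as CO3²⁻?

α₂ = 1 / (1 + [H⁺]/K2 + [H⁺]²/(K1K2)) = 1 / (1 + 10^+0.66 + 10^-1.81)
   = 1 / (1 + 4.5709 + 0.015488) = 1/5.5864 = 0.1790

α₂ = 0.179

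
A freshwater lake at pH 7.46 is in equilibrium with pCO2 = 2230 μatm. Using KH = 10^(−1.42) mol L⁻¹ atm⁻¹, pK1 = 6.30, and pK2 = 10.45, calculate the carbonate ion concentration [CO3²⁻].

[CO2*] = KH · pCO2 = 10^(−1.42) × 2230×10^-6 = 8.478×10^-5 mol/L
α₀ = 1/(1 + K1/[H⁺] + K1K2/[H⁺]²) = 1/(1 + 10^+1.16 + 10^-1.83) = 0.06464
DIC = [CO2*]/α₀ = 8.478×10^-5 / 0.06464 = 1.312 mmol/L
[CO3²⁻] = α₂·DIC; α₂ = 0.0009562, so [CO3²⁻] = 0.0009562 × 1.312 = 0.00125 mmol/L = 1.25 μmol/L

[CO3²⁻] = 1.25 μmol/L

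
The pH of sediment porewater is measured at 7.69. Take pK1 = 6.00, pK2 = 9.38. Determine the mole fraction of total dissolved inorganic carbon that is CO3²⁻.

α₂ = 1 / (1 + [H⁺]/K2 + [H⁺]²/(K1K2)) = 1 / (1 + 10^+1.69 + 10^+0.00)
   = 1 / (1 + 48.978 + 1.0000) = 1/50.978 = 0.01962

α₂ = 0.0196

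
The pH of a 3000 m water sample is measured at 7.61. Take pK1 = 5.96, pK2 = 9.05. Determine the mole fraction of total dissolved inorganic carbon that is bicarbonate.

α₁ = 0.945

α₁ = 1 / (1 + [H⁺]/K1 + K2/[H⁺]) = 1 / (1 + 10^-1.65 + 10^-1.44)
   = 1 / (1 + 0.022387 + 0.036308) = 1/1.0587 = 0.9446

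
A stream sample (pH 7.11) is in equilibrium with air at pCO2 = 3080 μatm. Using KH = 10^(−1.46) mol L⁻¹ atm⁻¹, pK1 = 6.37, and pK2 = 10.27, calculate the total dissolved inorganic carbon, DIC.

DIC = 0.694 mmol/L

[CO2*] = KH · pCO2 = 10^(−1.46) × 3080×10^-6 = 1.068×10^-4 mol/L
α₀ = 1/(1 + K1/[H⁺] + K1K2/[H⁺]²) = 1/(1 + 10^+0.74 + 10^-2.42) = 0.1539
DIC = [CO2*]/α₀ = 1.068×10^-4 / 0.1539 = 0.694 mmol/L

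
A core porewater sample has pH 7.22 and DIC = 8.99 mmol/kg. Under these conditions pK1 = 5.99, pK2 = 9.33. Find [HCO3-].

α₁ = 1 / (1 + [H⁺]/K1 + K2/[H⁺]) = 1 / (1 + 10^-1.23 + 10^-2.11)
   = 1 / (1 + 0.058884 + 0.0077625) = 1/1.0666 = 0.9375
[HCO3⁻] = α₁ × DIC = 0.9375 × 8.99 = 8.43 mmol/kg

[HCO3⁻] = 8.43 mmol/kg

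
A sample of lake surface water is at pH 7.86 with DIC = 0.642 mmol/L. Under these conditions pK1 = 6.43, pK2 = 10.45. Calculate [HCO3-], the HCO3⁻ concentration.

[HCO3⁻] = 0.617 mmol/L

α₁ = 1 / (1 + [H⁺]/K1 + K2/[H⁺]) = 1 / (1 + 10^-1.43 + 10^-2.59)
   = 1 / (1 + 0.037154 + 0.0025704) = 1/1.0397 = 0.9618
[HCO3⁻] = α₁ × DIC = 0.9618 × 0.642 = 0.617 mmol/L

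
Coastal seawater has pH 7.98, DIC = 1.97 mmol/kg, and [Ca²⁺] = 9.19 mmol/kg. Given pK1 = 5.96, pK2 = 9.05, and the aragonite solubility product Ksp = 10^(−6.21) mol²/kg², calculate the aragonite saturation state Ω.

Ω = 2.28

α₂ = 1 / (1 + [H⁺]/K2 + [H⁺]²/(K1K2)) = 1 / (1 + 10^+1.07 + 10^-0.95)
   = 1 / (1 + 11.749 + 0.11220) = 1/12.861 = 0.07775
[CO3²⁻] = α₂ × DIC = 0.07775 × 1.97 = 0.1532 mmol/kg
Ksp = 10^(−6.21) = 6.166×10^-7
Ω = [Ca²⁺][CO3²⁻]/Ksp = (9.19×10^-3)(1.532×10^-4) / 6.166×10^-7 = 2.28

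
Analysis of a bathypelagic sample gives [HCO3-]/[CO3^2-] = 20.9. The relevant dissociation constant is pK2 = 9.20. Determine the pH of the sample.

pH = 7.88

From K2 = [H⁺][CO3^2-]/[HCO3-]:  pH = pK2 − log₁₀([HCO3-]/[CO3^2-])
log₁₀(20.9) = +1.320
pH = 9.20 − (+1.320) = 7.88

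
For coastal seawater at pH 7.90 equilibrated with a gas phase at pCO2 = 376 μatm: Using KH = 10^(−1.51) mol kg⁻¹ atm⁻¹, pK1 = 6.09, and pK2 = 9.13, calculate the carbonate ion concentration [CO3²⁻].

[CO3²⁻] = 0.0442 mmol/kg

[CO2*] = KH · pCO2 = 10^(−1.51) × 376×10^-6 = 1.162×10^-5 mol/kg
α₀ = 1/(1 + K1/[H⁺] + K1K2/[H⁺]²) = 1/(1 + 10^+1.81 + 10^+0.58) = 0.01442
DIC = [CO2*]/α₀ = 1.162×10^-5 / 0.01442 = 0.8060 mmol/kg
[CO3²⁻] = α₂·DIC; α₂ = 0.05481, so [CO3²⁻] = 0.05481 × 0.8060 = 0.0442 mmol/kg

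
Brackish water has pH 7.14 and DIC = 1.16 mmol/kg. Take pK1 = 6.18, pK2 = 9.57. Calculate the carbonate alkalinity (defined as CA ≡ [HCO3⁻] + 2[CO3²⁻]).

CA = 1.05 mmol/kg

CA = [HCO3⁻] + 2[CO3²⁻] = (α₁ + 2α₂)·DIC
At pH 7.14: [H⁺]/K1 = 10^-0.96 = 0.10965, K2/[H⁺] = 10^-2.43 = 0.0037154
α₁ = 1/(1 + 0.10965 + 0.0037154) = 1/1.1134 = 0.8982; α₂ = α₁·K2/[H⁺] = 0.003337
α₁ + 2α₂ = 0.9049
CA = 0.9049 × 1.16 = 1.05 mmol/kg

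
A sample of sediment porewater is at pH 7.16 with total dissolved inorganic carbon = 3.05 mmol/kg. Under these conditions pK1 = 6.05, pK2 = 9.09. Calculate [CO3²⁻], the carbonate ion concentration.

α₂ = 1 / (1 + [H⁺]/K2 + [H⁺]²/(K1K2)) = 1 / (1 + 10^+1.93 + 10^+0.82)
   = 1 / (1 + 85.114 + 6.6069) = 1/92.721 = 0.01079
[CO3²⁻] = α₂ × DIC = 0.01079 × 3.05 = 0.0329 mmol/kg

[CO3²⁻] = 0.0329 mmol/kg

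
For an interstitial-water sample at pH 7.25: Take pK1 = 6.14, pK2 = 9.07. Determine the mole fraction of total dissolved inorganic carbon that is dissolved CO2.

α₀ = 1 / (1 + K1/[H⁺] + K1K2/[H⁺]²) = 1 / (1 + 10^+1.11 + 10^-0.71)
   = 1 / (1 + 12.882 + 0.19498) = 1/14.077 = 0.07104

α₀ = 0.0710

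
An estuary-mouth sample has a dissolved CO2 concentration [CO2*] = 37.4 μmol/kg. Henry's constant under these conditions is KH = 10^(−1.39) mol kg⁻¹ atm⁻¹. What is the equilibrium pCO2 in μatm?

pCO2 = 918 μatm

KH = 10^(−1.39) = 4.074×10^-2 mol kg⁻¹ atm⁻¹
pCO2 = [CO2*]/KH = 37.4×10^-6 / 4.074×10^-2 = 9.18×10^-4 atm = 918 μatm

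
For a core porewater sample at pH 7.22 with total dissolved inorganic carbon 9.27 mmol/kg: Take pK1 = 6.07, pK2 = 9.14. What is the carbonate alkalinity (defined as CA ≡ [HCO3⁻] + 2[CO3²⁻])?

CA = 8.77 mmol/kg

CA = [HCO3⁻] + 2[CO3²⁻] = (α₁ + 2α₂)·DIC
At pH 7.22: [H⁺]/K1 = 10^-1.15 = 0.070795, K2/[H⁺] = 10^-1.92 = 0.012023
α₁ = 1/(1 + 0.070795 + 0.012023) = 1/1.0828 = 0.9235; α₂ = α₁·K2/[H⁺] = 0.01110
α₁ + 2α₂ = 0.9457
CA = 0.9457 × 9.27 = 8.77 mmol/kg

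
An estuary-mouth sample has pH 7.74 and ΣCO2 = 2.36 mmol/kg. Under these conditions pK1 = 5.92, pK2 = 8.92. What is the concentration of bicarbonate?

[HCO3⁻] = 2.18 mmol/kg

α₁ = 1 / (1 + [H⁺]/K1 + K2/[H⁺]) = 1 / (1 + 10^-1.82 + 10^-1.18)
   = 1 / (1 + 0.015136 + 0.066069) = 1/1.0812 = 0.9249
[HCO3⁻] = α₁ × DIC = 0.9249 × 2.36 = 2.18 mmol/kg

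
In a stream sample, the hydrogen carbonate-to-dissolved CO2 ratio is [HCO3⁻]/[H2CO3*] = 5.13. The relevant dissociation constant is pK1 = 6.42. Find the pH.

pH = 7.13

From K1 = [H⁺][HCO3⁻]/[H2CO3*]:  pH = pK1 + log₁₀([HCO3⁻]/[H2CO3*])
log₁₀(5.13) = +0.710
pH = 6.42 + (+0.710) = 7.13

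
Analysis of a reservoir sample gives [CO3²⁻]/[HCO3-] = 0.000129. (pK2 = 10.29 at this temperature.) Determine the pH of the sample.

From K2 = [H⁺][CO3²⁻]/[HCO3-]:  pH = pK2 + log₁₀([CO3²⁻]/[HCO3-])
log₁₀(0.000129) = -3.889
pH = 10.29 + (-3.889) = 6.40

pH = 6.40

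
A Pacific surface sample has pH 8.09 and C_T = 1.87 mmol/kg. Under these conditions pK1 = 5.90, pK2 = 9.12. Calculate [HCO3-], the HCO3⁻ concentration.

[HCO3⁻] = 1.70 mmol/kg

α₁ = 1 / (1 + [H⁺]/K1 + K2/[H⁺]) = 1 / (1 + 10^-2.19 + 10^-1.03)
   = 1 / (1 + 0.0064565 + 0.093325) = 1/1.0998 = 0.9093
[HCO3⁻] = α₁ × DIC = 0.9093 × 1.87 = 1.70 mmol/kg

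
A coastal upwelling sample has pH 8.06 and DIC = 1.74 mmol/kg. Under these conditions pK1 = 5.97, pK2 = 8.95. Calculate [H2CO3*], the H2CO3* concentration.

[CO2*] = 12.4 μmol/kg

α₀ = 1 / (1 + K1/[H⁺] + K1K2/[H⁺]²) = 1 / (1 + 10^+2.09 + 10^+1.20)
   = 1 / (1 + 123.03 + 15.849) = 1/139.88 = 0.007149
[CO2*] = α₀ × DIC = 0.007149 × 1.74 = 0.0124 mmol/kg = 12.4 μmol/kg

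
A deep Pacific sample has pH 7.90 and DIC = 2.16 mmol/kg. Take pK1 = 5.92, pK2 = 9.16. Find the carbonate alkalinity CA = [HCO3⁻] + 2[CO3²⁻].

CA = [HCO3⁻] + 2[CO3²⁻] = (α₁ + 2α₂)·DIC
At pH 7.90: [H⁺]/K1 = 10^-1.98 = 0.010471, K2/[H⁺] = 10^-1.26 = 0.054954
α₁ = 1/(1 + 0.010471 + 0.054954) = 1/1.0654 = 0.9386; α₂ = α₁·K2/[H⁺] = 0.05158
α₁ + 2α₂ = 1.0418
CA = 1.0418 × 2.16 = 2.25 mmol/kg

CA = 2.25 mmol/kg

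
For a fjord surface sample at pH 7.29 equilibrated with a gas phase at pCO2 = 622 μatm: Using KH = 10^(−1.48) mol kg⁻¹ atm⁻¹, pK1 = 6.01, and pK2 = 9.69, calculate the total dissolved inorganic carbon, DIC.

[CO2*] = KH · pCO2 = 10^(−1.48) × 622×10^-6 = 2.060×10^-5 mol/kg
α₀ = 1/(1 + K1/[H⁺] + K1K2/[H⁺]²) = 1/(1 + 10^+1.28 + 10^-1.12) = 0.04968
DIC = [CO2*]/α₀ = 2.060×10^-5 / 0.04968 = 0.415 mmol/kg

DIC = 0.415 mmol/kg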